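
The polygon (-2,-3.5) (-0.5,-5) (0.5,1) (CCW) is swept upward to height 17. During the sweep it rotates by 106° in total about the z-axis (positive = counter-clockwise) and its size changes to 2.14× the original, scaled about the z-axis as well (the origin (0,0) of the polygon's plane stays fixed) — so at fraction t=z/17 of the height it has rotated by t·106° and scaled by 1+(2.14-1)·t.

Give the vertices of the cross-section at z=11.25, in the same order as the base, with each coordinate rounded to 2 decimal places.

Cross-section at z=11.25: (4.58,-5.39) (7.95,-3.80) (-1.35,1.42)

t = z/height = 11.25/17 = 0.661765
s = 1 + (scale-1)·z/height = 1 + (2.14-1)·11.25/17 = 1.754412
θ = twist·z/height = 106°·11.25/17 = 70.1471° = 1.224297 rad
cos θ = 0.339607, sin θ = 0.940567 (intermediates below are computed at full precision and shown rounded to 5 d.p.)
v1: (-2,-3.5) → rotate → (2.61277,-3.06976) → ×s → (4.58388,-5.38562) → (4.58,-5.39)
v2: (-0.5,-5) → rotate → (4.53303,-2.16832) → ×s → (7.95281,-3.80413) → (7.95,-3.80)
v3: (0.5,1) → rotate → (-0.77076,0.80989) → ×s → (-1.35224,1.42088) → (-1.35,1.42)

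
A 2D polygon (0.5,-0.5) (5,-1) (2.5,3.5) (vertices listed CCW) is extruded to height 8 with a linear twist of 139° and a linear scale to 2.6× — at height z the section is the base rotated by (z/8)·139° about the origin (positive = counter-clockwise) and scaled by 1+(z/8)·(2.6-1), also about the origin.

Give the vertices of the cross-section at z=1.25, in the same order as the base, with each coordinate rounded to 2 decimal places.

t = z/height = 1.25/8 = 0.15625
s = 1 + (scale-1)·z/height = 1 + (2.6-1)·1.25/8 = 1.250000
θ = twist·z/height = 139°·1.25/8 = 21.7188° = 0.379064 rad
cos θ = 0.929012, sin θ = 0.370051 (intermediates below are computed at full precision and shown rounded to 5 d.p.)
v1: (0.5,-0.5) → rotate → (0.64953,-0.27948) → ×s → (0.81191,-0.34935) → (0.81,-0.35)
v2: (5,-1) → rotate → (5.01511,0.92124) → ×s → (6.26889,1.15155) → (6.27,1.15)
v3: (2.5,3.5) → rotate → (1.02735,4.17667) → ×s → (1.28419,5.22083) → (1.28,5.22)

Cross-section at z=1.25: (0.81,-0.35) (6.27,1.15) (1.28,5.22)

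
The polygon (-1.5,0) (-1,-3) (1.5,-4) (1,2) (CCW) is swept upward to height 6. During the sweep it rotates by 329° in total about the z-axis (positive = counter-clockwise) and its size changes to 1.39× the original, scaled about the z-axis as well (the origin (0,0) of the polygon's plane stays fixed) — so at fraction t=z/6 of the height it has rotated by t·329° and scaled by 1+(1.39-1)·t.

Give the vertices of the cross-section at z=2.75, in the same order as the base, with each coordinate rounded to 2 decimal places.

t = z/height = 2.75/6 = 0.458333
s = 1 + (scale-1)·z/height = 1 + (1.39-1)·2.75/6 = 1.178750
θ = twist·z/height = 329°·2.75/6 = 150.7917° = 2.631811 rad
cos θ = -0.872851, sin θ = 0.487987 (intermediates below are computed at full precision and shown rounded to 5 d.p.)
v1: (-1.5,0) → rotate → (1.30928,-0.73198) → ×s → (1.54331,-0.86282) → (1.54,-0.86)
v2: (-1,-3) → rotate → (2.33681,2.13057) → ×s → (2.75452,2.51141) → (2.75,2.51)
v3: (1.5,-4) → rotate → (0.64267,4.22338) → ×s → (0.75755,4.97831) → (0.76,4.98)
v4: (1,2) → rotate → (-1.84882,-1.25772) → ×s → (-2.17930,-1.48253) → (-2.18,-1.48)

Cross-section at z=2.75: (1.54,-0.86) (2.75,2.51) (0.76,4.98) (-2.18,-1.48)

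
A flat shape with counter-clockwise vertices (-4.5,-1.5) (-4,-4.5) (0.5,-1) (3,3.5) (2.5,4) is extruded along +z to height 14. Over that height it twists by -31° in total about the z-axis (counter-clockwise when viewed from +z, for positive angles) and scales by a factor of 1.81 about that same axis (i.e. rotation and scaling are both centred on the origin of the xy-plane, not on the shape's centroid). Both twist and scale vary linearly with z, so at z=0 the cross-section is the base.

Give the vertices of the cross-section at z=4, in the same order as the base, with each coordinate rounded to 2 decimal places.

Cross-section at z=4: (-5.76,-0.97) (-5.72,-4.72) (0.42,-1.31) (4.31,3.69) (3.80,4.39)

t = z/height = 4/14 = 0.285714
s = 1 + (scale-1)·z/height = 1 + (1.81-1)·4/14 = 1.231429
θ = twist·z/height = -31°·4/14 = -8.8571° = -0.154586 rad
cos θ = 0.988075, sin θ = -0.153971 (intermediates below are computed at full precision and shown rounded to 5 d.p.)
v1: (-4.5,-1.5) → rotate → (-4.67730,-0.78924) → ×s → (-5.75976,-0.97190) → (-5.76,-0.97)
v2: (-4,-4.5) → rotate → (-4.64517,-3.83045) → ×s → (-5.72020,-4.71693) → (-5.72,-4.72)
v3: (0.5,-1) → rotate → (0.34007,-1.06506) → ×s → (0.41877,-1.31155) → (0.42,-1.31)
v4: (3,3.5) → rotate → (3.50313,2.99635) → ×s → (4.31385,3.68979) → (4.31,3.69)
v5: (2.5,4) → rotate → (3.08607,3.56737) → ×s → (3.80028,4.39296) → (3.80,4.39)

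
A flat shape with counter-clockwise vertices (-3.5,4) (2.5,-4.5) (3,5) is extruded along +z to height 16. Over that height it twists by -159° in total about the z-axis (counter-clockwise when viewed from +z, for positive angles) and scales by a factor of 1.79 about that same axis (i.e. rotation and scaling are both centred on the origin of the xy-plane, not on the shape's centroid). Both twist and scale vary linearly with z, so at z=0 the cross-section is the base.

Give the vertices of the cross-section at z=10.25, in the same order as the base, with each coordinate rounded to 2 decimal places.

Cross-section at z=10.25: (6.98,3.92) (-7.41,-2.29) (6.44,-5.97)

t = z/height = 10.25/16 = 0.640625
s = 1 + (scale-1)·z/height = 1 + (1.79-1)·10.25/16 = 1.506094
θ = twist·z/height = -159°·10.25/16 = -101.8594° = -1.777781 rad
cos θ = -0.205510, sin θ = -0.978655 (intermediates below are computed at full precision and shown rounded to 5 d.p.)
v1: (-3.5,4) → rotate → (4.63391,2.60325) → ×s → (6.97910,3.92074) → (6.98,3.92)
v2: (2.5,-4.5) → rotate → (-4.91772,-1.52184) → ×s → (-7.40655,-2.29204) → (-7.41,-2.29)
v3: (3,5) → rotate → (4.27674,-3.96352) → ×s → (6.44118,-5.96943) → (6.44,-5.97)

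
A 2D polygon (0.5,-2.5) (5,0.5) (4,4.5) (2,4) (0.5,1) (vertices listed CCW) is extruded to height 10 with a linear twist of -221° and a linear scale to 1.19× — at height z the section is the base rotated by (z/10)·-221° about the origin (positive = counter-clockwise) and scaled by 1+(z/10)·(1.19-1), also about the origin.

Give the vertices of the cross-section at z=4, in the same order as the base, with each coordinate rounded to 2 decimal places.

t = z/height = 4/10 = 0.4
s = 1 + (scale-1)·z/height = 1 + (1.19-1)·4/10 = 1.076000
θ = twist·z/height = -221°·4/10 = -88.4000° = -1.542871 rad
cos θ = 0.027922, sin θ = -0.999610 (intermediates below are computed at full precision and shown rounded to 5 d.p.)
v1: (0.5,-2.5) → rotate → (-2.48506,-0.56961) → ×s → (-2.67393,-0.61290) → (-2.67,-0.61)
v2: (5,0.5) → rotate → (0.63941,-4.98409) → ×s → (0.68801,-5.36288) → (0.69,-5.36)
v3: (4,4.5) → rotate → (4.60993,-3.87279) → ×s → (4.96029,-4.16713) → (4.96,-4.17)
v4: (2,4) → rotate → (4.05428,-1.88753) → ×s → (4.36241,-2.03099) → (4.36,-2.03)
v5: (0.5,1) → rotate → (1.01357,-0.47188) → ×s → (1.09060,-0.50775) → (1.09,-0.51)

Cross-section at z=4: (-2.67,-0.61) (0.69,-5.36) (4.96,-4.17) (4.36,-2.03) (1.09,-0.51)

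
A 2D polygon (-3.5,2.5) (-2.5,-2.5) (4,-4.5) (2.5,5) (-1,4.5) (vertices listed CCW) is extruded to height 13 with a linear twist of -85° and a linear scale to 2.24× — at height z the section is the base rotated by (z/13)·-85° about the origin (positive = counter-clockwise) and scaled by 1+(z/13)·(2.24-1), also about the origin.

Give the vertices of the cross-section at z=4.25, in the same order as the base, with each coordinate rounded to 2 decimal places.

Cross-section at z=4.25: (-2.71,5.40) (-4.75,-1.47) (2.02,-8.22) (6.38,4.58) (1.71,6.25)

t = z/height = 4.25/13 = 0.326923
s = 1 + (scale-1)·z/height = 1 + (2.24-1)·4.25/13 = 1.405385
θ = twist·z/height = -85°·4.25/13 = -27.7885° = -0.485000 rad
cos θ = 0.884675, sin θ = -0.466208 (intermediates below are computed at full precision and shown rounded to 5 d.p.)
v1: (-3.5,2.5) → rotate → (-1.93084,3.84342) → ×s → (-2.71357,5.40148) → (-2.71,5.40)
v2: (-2.5,-2.5) → rotate → (-3.37721,-1.04617) → ×s → (-4.74628,-1.47027) → (-4.75,-1.47)
v3: (4,-4.5) → rotate → (1.44076,-5.84587) → ×s → (2.02482,-8.21570) → (2.02,-8.22)
v4: (2.5,5) → rotate → (4.54273,3.25785) → ×s → (6.38428,4.57854) → (6.38,4.58)
v5: (-1,4.5) → rotate → (1.21326,4.44725) → ×s → (1.70510,6.25009) → (1.71,6.25)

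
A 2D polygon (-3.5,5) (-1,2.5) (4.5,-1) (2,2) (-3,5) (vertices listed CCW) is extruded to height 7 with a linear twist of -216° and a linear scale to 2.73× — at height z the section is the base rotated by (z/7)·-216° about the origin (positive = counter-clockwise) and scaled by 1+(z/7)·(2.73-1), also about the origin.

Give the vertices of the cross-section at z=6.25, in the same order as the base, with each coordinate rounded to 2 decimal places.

Cross-section at z=6.25: (5.85,-14.39) (1.07,-6.77) (-10.60,5.03) (-6.09,-3.83) (4.61,-14.10)

t = z/height = 6.25/7 = 0.892857
s = 1 + (scale-1)·z/height = 1 + (2.73-1)·6.25/7 = 2.544643
θ = twist·z/height = -216°·6.25/7 = -192.8571° = -3.365992 rad
cos θ = -0.974928, sin θ = 0.222521 (intermediates below are computed at full precision and shown rounded to 5 d.p.)
v1: (-3.5,5) → rotate → (2.29964,-5.65346) → ×s → (5.85177,-14.38604) → (5.85,-14.39)
v2: (-1,2.5) → rotate → (0.41863,-2.65984) → ×s → (1.06525,-6.76834) → (1.07,-6.77)
v3: (4.5,-1) → rotate → (-4.16465,1.97627) → ×s → (-10.59756,5.02891) → (-10.60,5.03)
v4: (2,2) → rotate → (-2.39490,-1.50481) → ×s → (-6.09416,-3.82921) → (-6.09,-3.83)
v5: (-3,5) → rotate → (1.81218,-5.54220) → ×s → (4.61135,-14.10293) → (4.61,-14.10)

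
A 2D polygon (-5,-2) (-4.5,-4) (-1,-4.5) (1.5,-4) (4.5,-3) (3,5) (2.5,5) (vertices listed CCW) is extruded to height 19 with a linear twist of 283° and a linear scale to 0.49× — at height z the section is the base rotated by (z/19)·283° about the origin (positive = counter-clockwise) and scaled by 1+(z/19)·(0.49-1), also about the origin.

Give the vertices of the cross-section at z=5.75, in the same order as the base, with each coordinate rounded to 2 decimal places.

t = z/height = 5.75/19 = 0.302632
s = 1 + (scale-1)·z/height = 1 + (0.49-1)·5.75/19 = 0.845658
θ = twist·z/height = 283°·5.75/19 = 85.6447° = 1.494783 rad
cos θ = 0.075941, sin θ = 0.997112 (intermediates below are computed at full precision and shown rounded to 5 d.p.)
v1: (-5,-2) → rotate → (1.61452,-5.13744) → ×s → (1.36533,-4.34452) → (1.37,-4.34)
v2: (-4.5,-4) → rotate → (3.64672,-4.79077) → ×s → (3.08388,-4.05135) → (3.08,-4.05)
v3: (-1,-4.5) → rotate → (4.41107,-1.33884) → ×s → (3.73025,-1.13220) → (3.73,-1.13)
v4: (1.5,-4) → rotate → (4.10236,1.19191) → ×s → (3.46919,1.00795) → (3.47,1.01)
v5: (4.5,-3) → rotate → (3.33307,4.25918) → ×s → (2.81864,3.60181) → (2.82,3.60)
v6: (3,5) → rotate → (-4.75774,3.37104) → ×s → (-4.02342,2.85075) → (-4.02,2.85)
v7: (2.5,5) → rotate → (-4.79571,2.87248) → ×s → (-4.05553,2.42914) → (-4.06,2.43)

Cross-section at z=5.75: (1.37,-4.34) (3.08,-4.05) (3.73,-1.13) (3.47,1.01) (2.82,3.60) (-4.02,2.85) (-4.06,2.43)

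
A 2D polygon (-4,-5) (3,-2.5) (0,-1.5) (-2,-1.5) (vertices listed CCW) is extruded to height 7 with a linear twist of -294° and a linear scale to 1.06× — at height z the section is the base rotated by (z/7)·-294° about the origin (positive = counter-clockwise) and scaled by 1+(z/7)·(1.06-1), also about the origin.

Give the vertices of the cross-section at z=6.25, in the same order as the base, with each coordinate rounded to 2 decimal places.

Cross-section at z=6.25: (5.77,-3.49) (2.20,3.48) (1.57,0.21) (1.84,-1.88)

t = z/height = 6.25/7 = 0.892857
s = 1 + (scale-1)·z/height = 1 + (1.06-1)·6.25/7 = 1.053571
θ = twist·z/height = -294°·6.25/7 = -262.5000° = -4.581489 rad
cos θ = -0.130526, sin θ = 0.991445 (intermediates below are computed at full precision and shown rounded to 5 d.p.)
v1: (-4,-5) → rotate → (5.47933,-3.31315) → ×s → (5.77286,-3.49064) → (5.77,-3.49)
v2: (3,-2.5) → rotate → (2.08703,3.30065) → ×s → (2.19884,3.47747) → (2.20,3.48)
v3: (0,-1.5) → rotate → (1.48717,0.19579) → ×s → (1.56684,0.20628) → (1.57,0.21)
v4: (-2,-1.5) → rotate → (1.74822,-1.78710) → ×s → (1.84187,-1.88284) → (1.84,-1.88)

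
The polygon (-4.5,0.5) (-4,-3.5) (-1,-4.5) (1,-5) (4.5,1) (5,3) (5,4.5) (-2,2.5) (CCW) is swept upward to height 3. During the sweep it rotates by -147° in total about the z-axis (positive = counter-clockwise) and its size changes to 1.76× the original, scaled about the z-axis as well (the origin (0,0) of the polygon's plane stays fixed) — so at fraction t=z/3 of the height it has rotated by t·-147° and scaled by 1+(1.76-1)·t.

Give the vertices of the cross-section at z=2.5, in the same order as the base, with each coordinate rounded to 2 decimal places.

Cross-section at z=2.5: (4.64,5.76) (-1.31,8.58) (-5.32,5.33) (-7.77,3.01) (-2.57,-7.08) (-0.26,-9.52) (1.81,-10.84) (5.20,0.56)

t = z/height = 2.5/3 = 0.833333
s = 1 + (scale-1)·z/height = 1 + (1.76-1)·2.5/3 = 1.633333
θ = twist·z/height = -147°·2.5/3 = -122.5000° = -2.138028 rad
cos θ = -0.537300, sin θ = -0.843391 (intermediates below are computed at full precision and shown rounded to 5 d.p.)
v1: (-4.5,0.5) → rotate → (2.83954,3.52661) → ×s → (4.63792,5.76013) → (4.64,5.76)
v2: (-4,-3.5) → rotate → (-0.80267,5.25411) → ×s → (-1.31103,8.58172) → (-1.31,8.58)
v3: (-1,-4.5) → rotate → (-3.25796,3.26124) → ×s → (-5.32134,5.32669) → (-5.32,5.33)
v4: (1,-5) → rotate → (-4.75426,1.84311) → ×s → (-7.76529,3.01041) → (-7.77,3.01)
v5: (4.5,1) → rotate → (-1.57446,-4.33256) → ×s → (-2.57161,-7.07652) → (-2.57,-7.08)
v6: (5,3) → rotate → (-0.15632,-5.82886) → ×s → (-0.25533,-9.52046) → (-0.26,-9.52)
v7: (5,4.5) → rotate → (1.10876,-6.63481) → ×s → (1.81098,-10.83685) → (1.81,-10.84)
v8: (-2,2.5) → rotate → (3.18308,0.34353) → ×s → (5.19903,0.56111) → (5.20,0.56)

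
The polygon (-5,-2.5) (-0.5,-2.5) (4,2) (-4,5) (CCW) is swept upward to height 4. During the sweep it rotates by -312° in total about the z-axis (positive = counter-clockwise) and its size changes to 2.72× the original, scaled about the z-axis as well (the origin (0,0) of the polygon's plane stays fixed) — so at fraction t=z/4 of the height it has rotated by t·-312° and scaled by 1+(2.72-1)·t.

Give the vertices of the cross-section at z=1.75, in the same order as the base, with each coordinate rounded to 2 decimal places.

t = z/height = 1.75/4 = 0.4375
s = 1 + (scale-1)·z/height = 1 + (2.72-1)·1.75/4 = 1.752500
θ = twist·z/height = -312°·1.75/4 = -136.5000° = -2.382374 rad
cos θ = -0.725374, sin θ = -0.688355 (intermediates below are computed at full precision and shown rounded to 5 d.p.)
v1: (-5,-2.5) → rotate → (1.90599,5.25521) → ×s → (3.34024,9.20975) → (3.34,9.21)
v2: (-0.5,-2.5) → rotate → (-1.35820,2.15761) → ×s → (-2.38024,3.78122) → (-2.38,3.78)
v3: (4,2) → rotate → (-1.52479,-4.20417) → ×s → (-2.67219,-7.36780) → (-2.67,-7.37)
v4: (-4,5) → rotate → (6.34327,-0.87345) → ×s → (11.11658,-1.53073) → (11.12,-1.53)

Cross-section at z=1.75: (3.34,9.21) (-2.38,3.78) (-2.67,-7.37) (11.12,-1.53)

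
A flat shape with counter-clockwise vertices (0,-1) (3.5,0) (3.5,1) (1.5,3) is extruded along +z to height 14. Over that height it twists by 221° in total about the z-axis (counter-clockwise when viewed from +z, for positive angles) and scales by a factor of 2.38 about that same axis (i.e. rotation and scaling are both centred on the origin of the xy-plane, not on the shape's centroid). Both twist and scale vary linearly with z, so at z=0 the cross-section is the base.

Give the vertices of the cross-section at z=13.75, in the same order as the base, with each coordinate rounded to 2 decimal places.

Cross-section at z=13.75: (-1.42,1.88) (-6.58,-4.97) (-5.16,-6.85) (1.44,-7.77)

t = z/height = 13.75/14 = 0.982143
s = 1 + (scale-1)·z/height = 1 + (2.38-1)·13.75/14 = 2.355357
θ = twist·z/height = 221°·13.75/14 = 217.0536° = 3.788299 rad
cos θ = -0.798072, sin θ = -0.602561 (intermediates below are computed at full precision and shown rounded to 5 d.p.)
v1: (0,-1) → rotate → (-0.60256,0.79807) → ×s → (-1.41925,1.87975) → (-1.42,1.88)
v2: (3.5,0) → rotate → (-2.79325,-2.10897) → ×s → (-6.57911,-4.96737) → (-6.58,-4.97)
v3: (3.5,1) → rotate → (-2.19069,-2.90704) → ×s → (-5.15986,-6.84711) → (-5.16,-6.85)
v4: (1.5,3) → rotate → (0.61058,-3.29806) → ×s → (1.43812,-7.76811) → (1.44,-7.77)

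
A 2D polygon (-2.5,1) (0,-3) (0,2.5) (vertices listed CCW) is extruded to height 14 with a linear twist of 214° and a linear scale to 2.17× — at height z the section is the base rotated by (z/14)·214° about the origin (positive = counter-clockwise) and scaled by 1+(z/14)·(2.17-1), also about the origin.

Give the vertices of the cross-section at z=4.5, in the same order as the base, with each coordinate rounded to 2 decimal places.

t = z/height = 4.5/14 = 0.321429
s = 1 + (scale-1)·z/height = 1 + (2.17-1)·4.5/14 = 1.376071
θ = twist·z/height = 214°·4.5/14 = 68.7857° = 1.200537 rad
cos θ = 0.361857, sin θ = 0.932234 (intermediates below are computed at full precision and shown rounded to 5 d.p.)
v1: (-2.5,1) → rotate → (-1.83688,-1.96873) → ×s → (-2.52767,-2.70911) → (-2.53,-2.71)
v2: (0,-3) → rotate → (2.79670,-1.08557) → ×s → (3.84846,-1.49382) → (3.85,-1.49)
v3: (0,2.5) → rotate → (-2.33058,0.90464) → ×s → (-3.20705,1.24485) → (-3.21,1.24)

Cross-section at z=4.5: (-2.53,-2.71) (3.85,-1.49) (-3.21,1.24)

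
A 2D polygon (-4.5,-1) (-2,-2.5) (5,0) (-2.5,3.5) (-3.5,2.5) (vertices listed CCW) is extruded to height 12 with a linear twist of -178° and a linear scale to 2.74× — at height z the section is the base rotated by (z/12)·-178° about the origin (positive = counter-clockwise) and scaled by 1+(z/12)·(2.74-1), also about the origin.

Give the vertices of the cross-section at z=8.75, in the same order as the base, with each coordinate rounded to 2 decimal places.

t = z/height = 8.75/12 = 0.729167
s = 1 + (scale-1)·z/height = 1 + (2.74-1)·8.75/12 = 2.268750
θ = twist·z/height = -178°·8.75/12 = -129.7917° = -2.265292 rad
cos θ = -0.639998, sin θ = -0.768377 (intermediates below are computed at full precision and shown rounded to 5 d.p.)
v1: (-4.5,-1) → rotate → (2.11161,4.09769) → ×s → (4.79072,9.29664) → (4.79,9.30)
v2: (-2,-2.5) → rotate → (-0.64095,3.13675) → ×s → (-1.45415,7.11650) → (-1.45,7.12)
v3: (5,0) → rotate → (-3.19999,-3.84188) → ×s → (-7.25998,-8.71627) → (-7.26,-8.72)
v4: (-2.5,3.5) → rotate → (4.28931,-0.31905) → ×s → (9.73138,-0.72385) → (9.73,-0.72)
v5: (-3.5,2.5) → rotate → (4.16093,1.08932) → ×s → (9.44012,2.47140) → (9.44,2.47)

Cross-section at z=8.75: (4.79,9.30) (-1.45,7.12) (-7.26,-8.72) (9.73,-0.72) (9.44,2.47)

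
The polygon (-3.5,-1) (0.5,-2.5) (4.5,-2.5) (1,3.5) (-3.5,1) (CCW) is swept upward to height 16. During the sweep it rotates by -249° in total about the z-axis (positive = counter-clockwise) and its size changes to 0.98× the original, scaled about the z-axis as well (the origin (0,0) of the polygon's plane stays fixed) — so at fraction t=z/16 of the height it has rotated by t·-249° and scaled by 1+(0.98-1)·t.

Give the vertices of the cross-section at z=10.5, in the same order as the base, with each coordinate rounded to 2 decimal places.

Cross-section at z=10.5: (3.03,1.93) (-1.18,2.22) (-4.96,1.10) (0.04,-3.59) (3.59,0.04)

t = z/height = 10.5/16 = 0.65625
s = 1 + (scale-1)·z/height = 1 + (0.98-1)·10.5/16 = 0.986875
θ = twist·z/height = -249°·10.5/16 = -163.4063° = -2.851977 rad
cos θ = -0.958354, sin θ = -0.285584 (intermediates below are computed at full precision and shown rounded to 5 d.p.)
v1: (-3.5,-1) → rotate → (3.06865,1.95790) → ×s → (3.02838,1.93220) → (3.03,1.93)
v2: (0.5,-2.5) → rotate → (-1.19314,2.25309) → ×s → (-1.17748,2.22352) → (-1.18,2.22)
v3: (4.5,-2.5) → rotate → (-5.02655,1.11076) → ×s → (-4.96058,1.09618) → (-4.96,1.10)
v4: (1,3.5) → rotate → (0.04119,-3.63982) → ×s → (0.04065,-3.59205) → (0.04,-3.59)
v5: (-3.5,1) → rotate → (3.63982,0.04119) → ×s → (3.59205,0.04065) → (3.59,0.04)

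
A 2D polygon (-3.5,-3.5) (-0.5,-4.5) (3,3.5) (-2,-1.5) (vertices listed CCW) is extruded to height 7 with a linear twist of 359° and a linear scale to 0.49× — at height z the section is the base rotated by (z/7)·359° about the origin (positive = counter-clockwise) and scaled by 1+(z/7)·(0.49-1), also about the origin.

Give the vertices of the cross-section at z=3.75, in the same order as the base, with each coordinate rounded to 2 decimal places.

Cross-section at z=3.75: (1.94,3.03) (-0.34,3.27) (-1.59,-2.95) (1.19,1.38)

t = z/height = 3.75/7 = 0.535714
s = 1 + (scale-1)·z/height = 1 + (0.49-1)·3.75/7 = 0.726786
θ = twist·z/height = 359°·3.75/7 = 192.3214° = 3.356642 rad
cos θ = -0.976966, sin θ = -0.213396 (intermediates below are computed at full precision and shown rounded to 5 d.p.)
v1: (-3.5,-3.5) → rotate → (2.67250,4.16627) → ×s → (1.94233,3.02798) → (1.94,3.03)
v2: (-0.5,-4.5) → rotate → (-0.47180,4.50304) → ×s → (-0.34290,3.27275) → (-0.34,3.27)
v3: (3,3.5) → rotate → (-2.18401,-4.05957) → ×s → (-1.58731,-2.95044) → (-1.59,-2.95)
v4: (-2,-1.5) → rotate → (1.63384,1.89224) → ×s → (1.18745,1.37525) → (1.19,1.38)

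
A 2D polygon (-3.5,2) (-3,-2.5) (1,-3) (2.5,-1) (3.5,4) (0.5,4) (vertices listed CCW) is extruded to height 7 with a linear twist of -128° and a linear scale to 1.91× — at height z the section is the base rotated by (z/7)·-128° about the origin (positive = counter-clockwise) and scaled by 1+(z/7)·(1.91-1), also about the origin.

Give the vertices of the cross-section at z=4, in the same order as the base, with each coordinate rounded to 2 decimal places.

Cross-section at z=4: (1.37,5.97) (-4.96,3.26) (-3.92,-2.78) (-0.35,-4.08) (7.36,-3.33) (6.04,1.04)

t = z/height = 4/7 = 0.571429
s = 1 + (scale-1)·z/height = 1 + (1.91-1)·4/7 = 1.520000
θ = twist·z/height = -128°·4/7 = -73.1429° = -1.276584 rad
cos θ = 0.289986, sin θ = -0.957031 (intermediates below are computed at full precision and shown rounded to 5 d.p.)
v1: (-3.5,2) → rotate → (0.89911,3.92958) → ×s → (1.36665,5.97296) → (1.37,5.97)
v2: (-3,-2.5) → rotate → (-3.26254,2.14613) → ×s → (-4.95905,3.26211) → (-4.96,3.26)
v3: (1,-3) → rotate → (-2.58111,-1.82699) → ×s → (-3.92328,-2.77702) → (-3.92,-2.78)
v4: (2.5,-1) → rotate → (-0.23206,-2.68256) → ×s → (-0.35274,-4.07750) → (-0.35,-4.08)
v5: (3.5,4) → rotate → (4.84308,-2.18966) → ×s → (7.36147,-3.32829) → (7.36,-3.33)
v6: (0.5,4) → rotate → (3.97312,0.68143) → ×s → (6.03914,1.03577) → (6.04,1.04)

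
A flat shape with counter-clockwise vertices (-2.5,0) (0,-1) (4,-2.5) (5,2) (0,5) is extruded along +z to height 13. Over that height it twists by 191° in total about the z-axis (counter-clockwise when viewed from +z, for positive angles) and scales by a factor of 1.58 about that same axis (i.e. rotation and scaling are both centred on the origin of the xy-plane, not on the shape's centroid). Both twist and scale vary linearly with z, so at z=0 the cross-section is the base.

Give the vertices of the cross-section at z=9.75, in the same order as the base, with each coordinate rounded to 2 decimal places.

t = z/height = 9.75/13 = 0.75
s = 1 + (scale-1)·z/height = 1 + (1.58-1)·9.75/13 = 1.435000
θ = twist·z/height = 191°·9.75/13 = 143.2500° = 2.500184 rad
cos θ = -0.801254, sin θ = 0.598325 (intermediates below are computed at full precision and shown rounded to 5 d.p.)
v1: (-2.5,0) → rotate → (2.00313,-1.49581) → ×s → (2.87450,-2.14649) → (2.87,-2.15)
v2: (0,-1) → rotate → (0.59832,0.80125) → ×s → (0.85860,1.14980) → (0.86,1.15)
v3: (4,-2.5) → rotate → (-1.70920,4.39643) → ×s → (-2.45271,6.30888) → (-2.45,6.31)
v4: (5,2) → rotate → (-5.20292,1.38912) → ×s → (-7.46619,1.99338) → (-7.47,1.99)
v5: (0,5) → rotate → (-2.99162,-4.00627) → ×s → (-4.29298,-5.74900) → (-4.29,-5.75)

Cross-section at z=9.75: (2.87,-2.15) (0.86,1.15) (-2.45,6.31) (-7.47,1.99) (-4.29,-5.75)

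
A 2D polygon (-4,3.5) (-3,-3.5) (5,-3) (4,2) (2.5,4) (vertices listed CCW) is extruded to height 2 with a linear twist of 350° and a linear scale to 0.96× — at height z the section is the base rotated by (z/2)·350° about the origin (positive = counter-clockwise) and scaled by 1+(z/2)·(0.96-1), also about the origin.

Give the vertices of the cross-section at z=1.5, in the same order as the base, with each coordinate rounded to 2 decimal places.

Cross-section at z=1.5: (3.87,3.40) (-2.99,3.33) (-3.52,-4.43) (1.42,-4.10) (3.53,-2.91)

t = z/height = 1.5/2 = 0.75
s = 1 + (scale-1)·z/height = 1 + (0.96-1)·1.5/2 = 0.970000
θ = twist·z/height = 350°·1.5/2 = 262.5000° = 4.581489 rad
cos θ = -0.130526, sin θ = -0.991445 (intermediates below are computed at full precision and shown rounded to 5 d.p.)
v1: (-4,3.5) → rotate → (3.99216,3.50894) → ×s → (3.87240,3.40367) → (3.87,3.40)
v2: (-3,-3.5) → rotate → (-3.07848,3.43118) → ×s → (-2.98612,3.32824) → (-2.99,3.33)
v3: (5,-3) → rotate → (-3.62697,-4.56565) → ×s → (-3.51816,-4.42868) → (-3.52,-4.43)
v4: (4,2) → rotate → (1.46078,-4.22683) → ×s → (1.41696,-4.10003) → (1.42,-4.10)
v5: (2.5,4) → rotate → (3.63946,-3.00072) → ×s → (3.53028,-2.91070) → (3.53,-2.91)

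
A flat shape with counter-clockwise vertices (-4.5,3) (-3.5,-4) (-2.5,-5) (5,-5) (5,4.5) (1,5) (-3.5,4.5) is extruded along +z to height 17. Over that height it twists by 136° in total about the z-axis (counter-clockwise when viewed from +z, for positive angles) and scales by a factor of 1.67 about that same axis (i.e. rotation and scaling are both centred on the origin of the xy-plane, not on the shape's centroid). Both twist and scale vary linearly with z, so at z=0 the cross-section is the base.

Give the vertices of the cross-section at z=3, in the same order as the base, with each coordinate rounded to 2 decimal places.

Cross-section at z=3: (-5.96,1.02) (-1.76,-5.68) (-0.28,-6.24) (7.38,-2.83) (3.06,6.87) (-1.25,5.56) (-5.62,3.01)

t = z/height = 3/17 = 0.176471
s = 1 + (scale-1)·z/height = 1 + (1.67-1)·3/17 = 1.118235
θ = twist·z/height = 136°·3/17 = 24.0000° = 0.418879 rad
cos θ = 0.913545, sin θ = 0.406737 (intermediates below are computed at full precision and shown rounded to 5 d.p.)
v1: (-4.5,3) → rotate → (-5.33116,0.91032) → ×s → (-5.96150,1.01795) → (-5.96,1.02)
v2: (-3.5,-4) → rotate → (-1.57046,-5.07776) → ×s → (-1.75615,-5.67813) → (-1.76,-5.68)
v3: (-2.5,-5) → rotate → (-0.25018,-5.58457) → ×s → (-0.27976,-6.24486) → (-0.28,-6.24)
v4: (5,-5) → rotate → (6.60141,-2.53404) → ×s → (7.38193,-2.83366) → (7.38,-2.83)
v5: (5,4.5) → rotate → (2.73741,6.14464) → ×s → (3.06107,6.87115) → (3.06,6.87)
v6: (1,5) → rotate → (-1.12014,4.97446) → ×s → (-1.25258,5.56262) → (-1.25,5.56)
v7: (-3.5,4.5) → rotate → (-5.02772,2.68738) → ×s → (-5.62218,3.00512) → (-5.62,3.01)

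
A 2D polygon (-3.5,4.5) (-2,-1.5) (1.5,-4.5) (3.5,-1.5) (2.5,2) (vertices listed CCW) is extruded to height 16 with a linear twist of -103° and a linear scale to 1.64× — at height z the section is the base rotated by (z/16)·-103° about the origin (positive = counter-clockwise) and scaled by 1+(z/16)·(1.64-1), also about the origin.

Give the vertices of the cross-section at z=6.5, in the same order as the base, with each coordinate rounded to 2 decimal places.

t = z/height = 6.5/16 = 0.40625
s = 1 + (scale-1)·z/height = 1 + (1.64-1)·6.5/16 = 1.260000
θ = twist·z/height = -103°·6.5/16 = -41.8438° = -0.730311 rad
cos θ = 0.744967, sin θ = -0.667102 (intermediates below are computed at full precision and shown rounded to 5 d.p.)
v1: (-3.5,4.5) → rotate → (0.39457,5.68721) → ×s → (0.49716,7.16588) → (0.50,7.17)
v2: (-2,-1.5) → rotate → (-2.49059,0.21675) → ×s → (-3.13814,0.27311) → (-3.14,0.27)
v3: (1.5,-4.5) → rotate → (-1.88451,-4.35300) → ×s → (-2.37448,-5.48478) → (-2.37,-5.48)
v4: (3.5,-1.5) → rotate → (1.60673,-3.45231) → ×s → (2.02448,-4.34990) → (2.02,-4.35)
v5: (2.5,2) → rotate → (3.19662,-0.17782) → ×s → (4.02774,-0.22405) → (4.03,-0.22)

Cross-section at z=6.5: (0.50,7.17) (-3.14,0.27) (-2.37,-5.48) (2.02,-4.35) (4.03,-0.22)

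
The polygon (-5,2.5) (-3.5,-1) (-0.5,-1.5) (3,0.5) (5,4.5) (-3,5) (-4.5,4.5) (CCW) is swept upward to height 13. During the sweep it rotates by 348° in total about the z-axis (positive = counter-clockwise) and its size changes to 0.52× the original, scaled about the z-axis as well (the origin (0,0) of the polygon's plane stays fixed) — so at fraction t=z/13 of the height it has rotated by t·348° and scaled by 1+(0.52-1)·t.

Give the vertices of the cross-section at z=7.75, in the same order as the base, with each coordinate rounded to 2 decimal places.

Cross-section at z=7.75: (3.99,0.06) (1.89,1.79) (-0.18,1.11) (-1.74,-1.30) (-1.69,-4.50) (3.55,-2.18) (4.33,-1.37)

t = z/height = 7.75/13 = 0.596154
s = 1 + (scale-1)·z/height = 1 + (0.52-1)·7.75/13 = 0.713846
θ = twist·z/height = 348°·7.75/13 = 207.4615° = 3.620887 rad
cos θ = -0.887321, sin θ = -0.461153 (intermediates below are computed at full precision and shown rounded to 5 d.p.)
v1: (-5,2.5) → rotate → (5.58949,0.08746) → ×s → (3.99003,0.06244) → (3.99,0.06)
v2: (-3.5,-1) → rotate → (2.64447,2.50136) → ×s → (1.88774,1.78558) → (1.89,1.79)
v3: (-0.5,-1.5) → rotate → (-0.24807,1.56156) → ×s → (-0.17708,1.11471) → (-0.18,1.11)
v4: (3,0.5) → rotate → (-2.43139,-1.82712) → ×s → (-1.73564,-1.30428) → (-1.74,-1.30)
v5: (5,4.5) → rotate → (-2.36141,-6.29871) → ×s → (-1.68569,-4.49631) → (-1.69,-4.50)
v6: (-3,5) → rotate → (4.96773,-3.05314) → ×s → (3.54619,-2.17947) → (3.55,-2.18)
v7: (-4.5,4.5) → rotate → (6.06813,-1.91775) → ×s → (4.33171,-1.36898) → (4.33,-1.37)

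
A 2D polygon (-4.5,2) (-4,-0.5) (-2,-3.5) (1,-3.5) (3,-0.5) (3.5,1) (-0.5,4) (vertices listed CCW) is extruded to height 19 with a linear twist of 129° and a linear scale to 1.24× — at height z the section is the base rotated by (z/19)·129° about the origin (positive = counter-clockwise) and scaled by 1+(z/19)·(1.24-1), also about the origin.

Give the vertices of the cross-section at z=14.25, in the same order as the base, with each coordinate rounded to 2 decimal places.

Cross-section at z=14.25: (-1.72,-5.55) (1.14,-4.62) (4.38,-1.86) (3.96,1.66) (0.17,3.58) (-1.66,3.96) (-4.62,-1.14)

t = z/height = 14.25/19 = 0.75
s = 1 + (scale-1)·z/height = 1 + (1.24-1)·14.25/19 = 1.180000
θ = twist·z/height = 129°·14.25/19 = 96.7500° = 1.688606 rad
cos θ = -0.117537, sin θ = 0.993068 (intermediates below are computed at full precision and shown rounded to 5 d.p.)
v1: (-4.5,2) → rotate → (-1.45722,-4.70388) → ×s → (-1.71952,-5.55058) → (-1.72,-5.55)
v2: (-4,-0.5) → rotate → (0.96668,-3.91351) → ×s → (1.14069,-4.61794) → (1.14,-4.62)
v3: (-2,-3.5) → rotate → (3.71081,-1.57476) → ×s → (4.37876,-1.85821) → (4.38,-1.86)
v4: (1,-3.5) → rotate → (3.35820,1.40445) → ×s → (3.96268,1.65725) → (3.96,1.66)
v5: (3,-0.5) → rotate → (0.14392,3.03797) → ×s → (0.16983,3.58481) → (0.17,3.58)
v6: (3.5,1) → rotate → (-1.40445,3.35820) → ×s → (-1.65725,3.96268) → (-1.66,3.96)
v7: (-0.5,4) → rotate → (-3.91351,-0.96668) → ×s → (-4.61794,-1.14069) → (-4.62,-1.14)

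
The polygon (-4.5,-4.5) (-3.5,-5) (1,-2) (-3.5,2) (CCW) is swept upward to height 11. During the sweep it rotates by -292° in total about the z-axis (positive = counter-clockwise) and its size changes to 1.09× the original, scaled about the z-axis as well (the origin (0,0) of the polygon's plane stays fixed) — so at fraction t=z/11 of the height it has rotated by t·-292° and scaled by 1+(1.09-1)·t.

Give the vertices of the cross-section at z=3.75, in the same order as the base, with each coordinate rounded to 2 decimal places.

t = z/height = 3.75/11 = 0.340909
s = 1 + (scale-1)·z/height = 1 + (1.09-1)·3.75/11 = 1.030682
θ = twist·z/height = -292°·3.75/11 = -99.5455° = -1.737396 rad
cos θ = -0.165830, sin θ = -0.986154 (intermediates below are computed at full precision and shown rounded to 5 d.p.)
v1: (-4.5,-4.5) → rotate → (-3.69146,5.18393) → ×s → (-3.80472,5.34298) → (-3.80,5.34)
v2: (-3.5,-5) → rotate → (-4.35037,4.28069) → ×s → (-4.48384,4.41203) → (-4.48,4.41)
v3: (1,-2) → rotate → (-2.13814,-0.65449) → ×s → (-2.20374,-0.67458) → (-2.20,-0.67)
v4: (-3.5,2) → rotate → (2.55271,3.11988) → ×s → (2.63104,3.21560) → (2.63,3.22)

Cross-section at z=3.75: (-3.80,5.34) (-4.48,4.41) (-2.20,-0.67) (2.63,3.22)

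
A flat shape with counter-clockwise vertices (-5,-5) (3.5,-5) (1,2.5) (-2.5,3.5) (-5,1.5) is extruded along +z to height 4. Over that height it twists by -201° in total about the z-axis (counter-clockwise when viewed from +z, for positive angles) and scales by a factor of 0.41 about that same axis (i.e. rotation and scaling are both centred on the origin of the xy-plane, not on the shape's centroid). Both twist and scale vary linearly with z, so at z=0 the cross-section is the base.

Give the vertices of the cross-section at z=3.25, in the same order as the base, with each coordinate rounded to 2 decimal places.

t = z/height = 3.25/4 = 0.8125
s = 1 + (scale-1)·z/height = 1 + (0.41-1)·3.25/4 = 0.520625
θ = twist·z/height = -201°·3.25/4 = -163.3125° = -2.850341 rad
cos θ = -0.957885, sin θ = -0.287152 (intermediates below are computed at full precision and shown rounded to 5 d.p.)
v1: (-5,-5) → rotate → (3.35367,6.22518) → ×s → (1.74600,3.24099) → (1.75,3.24)
v2: (3.5,-5) → rotate → (-4.78836,3.78440) → ×s → (-2.49294,1.97025) → (-2.49,1.97)
v3: (1,2.5) → rotate → (-0.24001,-2.68186) → ×s → (-0.12495,-1.39625) → (-0.12,-1.40)
v4: (-2.5,3.5) → rotate → (3.39974,-2.63472) → ×s → (1.76999,-1.37170) → (1.77,-1.37)
v5: (-5,1.5) → rotate → (5.22015,-0.00107) → ×s → (2.71774,-0.00056) → (2.72,0.00)

Cross-section at z=3.25: (1.75,3.24) (-2.49,1.97) (-0.12,-1.40) (1.77,-1.37) (2.72,0.00)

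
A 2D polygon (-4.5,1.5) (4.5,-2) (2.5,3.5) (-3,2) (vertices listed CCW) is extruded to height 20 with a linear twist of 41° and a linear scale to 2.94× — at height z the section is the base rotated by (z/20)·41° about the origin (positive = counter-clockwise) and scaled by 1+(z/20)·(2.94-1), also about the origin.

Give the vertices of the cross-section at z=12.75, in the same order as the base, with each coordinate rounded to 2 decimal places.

Cross-section at z=12.75: (-10.51,-1.42) (11.01,0.42) (1.57,9.49) (-7.99,1.06)

t = z/height = 12.75/20 = 0.6375
s = 1 + (scale-1)·z/height = 1 + (2.94-1)·12.75/20 = 2.236750
θ = twist·z/height = 41°·12.75/20 = 26.1375° = 0.456185 rad
cos θ = 0.897739, sin θ = 0.440527 (intermediates below are computed at full precision and shown rounded to 5 d.p.)
v1: (-4.5,1.5) → rotate → (-4.70062,-0.63576) → ×s → (-10.51411,-1.42204) → (-10.51,-1.42)
v2: (4.5,-2) → rotate → (4.92088,0.18689) → ×s → (11.00678,0.41803) → (11.01,0.42)
v3: (2.5,3.5) → rotate → (0.70250,4.24341) → ×s → (1.57133,9.49144) → (1.57,9.49)
v4: (-3,2) → rotate → (-3.57427,0.47390) → ×s → (-7.99475,1.05999) → (-7.99,1.06)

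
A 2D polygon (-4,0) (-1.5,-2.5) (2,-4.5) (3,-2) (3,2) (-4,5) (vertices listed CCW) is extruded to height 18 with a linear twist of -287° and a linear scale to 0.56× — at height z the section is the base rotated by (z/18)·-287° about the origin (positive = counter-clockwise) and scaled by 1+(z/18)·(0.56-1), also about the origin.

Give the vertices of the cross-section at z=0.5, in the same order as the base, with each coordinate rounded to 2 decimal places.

t = z/height = 0.5/18 = 0.0277778
s = 1 + (scale-1)·z/height = 1 + (0.56-1)·0.5/18 = 0.987778
θ = twist·z/height = -287°·0.5/18 = -7.9722° = -0.139142 rad
cos θ = 0.990335, sin θ = -0.138693 (intermediates below are computed at full precision and shown rounded to 5 d.p.)
v1: (-4,0) → rotate → (-3.96134,0.55477) → ×s → (-3.91293,0.54799) → (-3.91,0.55)
v2: (-1.5,-2.5) → rotate → (-1.83224,-2.26780) → ×s → (-1.80984,-2.24008) → (-1.81,-2.24)
v3: (2,-4.5) → rotate → (1.35655,-4.73390) → ×s → (1.33997,-4.67604) → (1.34,-4.68)
v4: (3,-2) → rotate → (2.69362,-2.39675) → ×s → (2.66070,-2.36746) → (2.66,-2.37)
v5: (3,2) → rotate → (3.24839,1.56459) → ×s → (3.20869,1.54547) → (3.21,1.55)
v6: (-4,5) → rotate → (-3.26788,5.50645) → ×s → (-3.22794,5.43915) → (-3.23,5.44)

Cross-section at z=0.5: (-3.91,0.55) (-1.81,-2.24) (1.34,-4.68) (2.66,-2.37) (3.21,1.55) (-3.23,5.44)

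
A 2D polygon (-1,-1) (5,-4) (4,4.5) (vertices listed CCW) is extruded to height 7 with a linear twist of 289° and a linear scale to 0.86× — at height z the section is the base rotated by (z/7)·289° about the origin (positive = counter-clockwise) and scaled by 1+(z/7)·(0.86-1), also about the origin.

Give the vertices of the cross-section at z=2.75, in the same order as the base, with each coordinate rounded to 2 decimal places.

t = z/height = 2.75/7 = 0.392857
s = 1 + (scale-1)·z/height = 1 + (0.86-1)·2.75/7 = 0.945000
θ = twist·z/height = 289°·2.75/7 = 113.5357° = 1.981572 rad
cos θ = -0.399321, sin θ = 0.916811 (intermediates below are computed at full precision and shown rounded to 5 d.p.)
v1: (-1,-1) → rotate → (1.31613,-0.51749) → ×s → (1.24374,-0.48903) → (1.24,-0.49)
v2: (5,-4) → rotate → (1.67064,6.18134) → ×s → (1.57876,5.84137) → (1.58,5.84)
v3: (4,4.5) → rotate → (-5.72293,1.87030) → ×s → (-5.40817,1.76744) → (-5.41,1.77)

Cross-section at z=2.75: (1.24,-0.49) (1.58,5.84) (-5.41,1.77)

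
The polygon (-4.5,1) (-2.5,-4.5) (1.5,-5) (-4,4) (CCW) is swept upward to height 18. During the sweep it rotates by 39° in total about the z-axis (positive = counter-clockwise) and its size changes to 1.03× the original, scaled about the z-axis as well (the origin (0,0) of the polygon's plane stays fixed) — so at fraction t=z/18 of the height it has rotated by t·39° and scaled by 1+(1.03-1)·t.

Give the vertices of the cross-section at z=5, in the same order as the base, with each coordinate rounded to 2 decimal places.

t = z/height = 5/18 = 0.277778
s = 1 + (scale-1)·z/height = 1 + (1.03-1)·5/18 = 1.008333
θ = twist·z/height = 39°·5/18 = 10.8333° = 0.189077 rad
cos θ = 0.982178, sin θ = 0.187953 (intermediates below are computed at full precision and shown rounded to 5 d.p.)
v1: (-4.5,1) → rotate → (-4.60775,0.13639) → ×s → (-4.64615,0.13753) → (-4.65,0.14)
v2: (-2.5,-4.5) → rotate → (-1.60966,-4.88968) → ×s → (-1.62307,-4.93043) → (-1.62,-4.93)
v3: (1.5,-5) → rotate → (2.41303,-4.62896) → ×s → (2.43314,-4.66754) → (2.43,-4.67)
v4: (-4,4) → rotate → (-4.68052,3.17690) → ×s → (-4.71953,3.20338) → (-4.72,3.20)

Cross-section at z=5: (-4.65,0.14) (-1.62,-4.93) (2.43,-4.67) (-4.72,3.20)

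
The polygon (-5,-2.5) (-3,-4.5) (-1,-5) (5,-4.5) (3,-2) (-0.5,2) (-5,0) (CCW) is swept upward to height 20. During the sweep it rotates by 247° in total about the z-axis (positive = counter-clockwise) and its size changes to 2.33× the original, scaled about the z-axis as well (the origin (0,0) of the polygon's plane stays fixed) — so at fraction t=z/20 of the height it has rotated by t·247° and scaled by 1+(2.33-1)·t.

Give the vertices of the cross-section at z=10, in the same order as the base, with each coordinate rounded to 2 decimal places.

t = z/height = 10/20 = 0.5
s = 1 + (scale-1)·z/height = 1 + (2.33-1)·10/20 = 1.665000
θ = twist·z/height = 247°·10/20 = 123.5000° = 2.155482 rad
cos θ = -0.551937, sin θ = 0.833886 (intermediates below are computed at full precision and shown rounded to 5 d.p.)
v1: (-5,-2.5) → rotate → (4.84440,-2.78959) → ×s → (8.06593,-4.64466) → (8.07,-4.64)
v2: (-3,-4.5) → rotate → (5.40830,-0.01794) → ×s → (9.00481,-0.02987) → (9.00,-0.03)
v3: (-1,-5) → rotate → (4.72137,1.92580) → ×s → (7.86107,3.20646) → (7.86,3.21)
v4: (5,-4.5) → rotate → (0.99280,6.65315) → ×s → (1.65301,11.07749) → (1.65,11.08)
v5: (3,-2) → rotate → (0.01196,3.60553) → ×s → (0.01991,6.00321) → (0.02,6.00)
v6: (-0.5,2) → rotate → (-1.39180,-1.52082) → ×s → (-2.31735,-2.53216) → (-2.32,-2.53)
v7: (-5,0) → rotate → (2.75968,-4.16943) → ×s → (4.59488,-6.94210) → (4.59,-6.94)

Cross-section at z=10: (8.07,-4.64) (9.00,-0.03) (7.86,3.21) (1.65,11.08) (0.02,6.00) (-2.32,-2.53) (4.59,-6.94)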